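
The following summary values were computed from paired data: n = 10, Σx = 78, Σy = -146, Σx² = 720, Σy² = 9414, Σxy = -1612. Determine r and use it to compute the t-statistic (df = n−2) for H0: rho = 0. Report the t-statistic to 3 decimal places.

-1.744

S_xy = nΣxy − ΣxΣy = 10·(-1612) − 78·(-146) = -16120 − (-11388) = -4732
S_xx = nΣx² − (Σx)² = 10·720 − 78² = 7200 − 6084 = 1116
S_yy = nΣy² − (Σy)² = 10·9414 − (-146)² = 94140 − 21316 = 72824
r = S_xy / √(S_xx·S_yy) = -4732 / √(1116·72824) = -4732 / √81271584 = -4732 / 9015.0754 = -0.5249
t = r·√(n−2)/√(1−r²) = -0.5249·√8 / √(1−0.275520) = -1.484641 / 0.851164 = -1.744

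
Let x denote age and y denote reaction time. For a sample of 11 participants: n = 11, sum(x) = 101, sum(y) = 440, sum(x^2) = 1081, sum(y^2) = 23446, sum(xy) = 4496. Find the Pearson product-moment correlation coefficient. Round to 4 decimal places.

Numerator: nΣxy − (Σx)(Σy) = 11·4496 − (101)(440) = 5016
Denominator: √[(nΣx²−(Σx)²)(nΣy²−(Σy)²)]
  nΣx²−(Σx)² = 11·1081 − 10201 = 1690;  nΣy²−(Σy)² = 11·23446 − 193600 = 64306
  √(1690·64306) = √108677140 = 10424.8329
r = 5016 / 10424.8329 = 0.4812

0.4812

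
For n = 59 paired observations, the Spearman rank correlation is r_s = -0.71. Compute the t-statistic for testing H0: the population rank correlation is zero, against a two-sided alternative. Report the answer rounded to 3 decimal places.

-7.612

t = r_s·√(n−2) / √(1−r_s²) with r_s = -0.71, n = 59
  = -0.71·√57 / √(1 − 0.5041)
  = -0.71·7.549834 / 0.704202
  = -5.360382 / 0.704202 = -7.612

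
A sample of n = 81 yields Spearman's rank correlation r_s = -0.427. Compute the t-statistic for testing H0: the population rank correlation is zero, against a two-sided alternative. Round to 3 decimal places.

-4.197

t = r_s·√(n−2) / √(1−r_s²) with r_s = -0.427, n = 81
  = -0.427·√79 / √(1 − 0.182329)
  = -0.427·8.888194 / 0.904252
  = -3.795259 / 0.904252 = -4.197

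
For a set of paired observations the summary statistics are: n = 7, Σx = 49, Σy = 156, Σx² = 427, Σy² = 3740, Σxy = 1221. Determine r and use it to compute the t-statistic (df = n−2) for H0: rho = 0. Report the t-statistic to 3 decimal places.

S_xy = nΣxy − ΣxΣy = 7·1221 − 49·156 = 8547 − 7644 = 903
S_xx = nΣx² − (Σx)² = 7·427 − 49² = 2989 − 2401 = 588
S_yy = nΣy² − (Σy)² = 7·3740 − 156² = 26180 − 24336 = 1844
r = S_xy / √(S_xx·S_yy) = 903 / √(588·1844) = 903 / √1084272 = 903 / 1041.2838 = 0.8672
t = r·√(n−2)/√(1−r²) = 0.8672·√5 / √(1−0.752036) = 1.939118 / 0.497960 = 3.894

3.894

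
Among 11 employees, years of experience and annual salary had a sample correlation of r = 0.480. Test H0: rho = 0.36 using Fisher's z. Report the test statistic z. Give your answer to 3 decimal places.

Fisher z: atanh(0.480) = 0.522984, atanh(0.36) = 0.376886
z = (z_r − z_0)·√(n−3) = (0.522984 − 0.376886)·√8 = 0.146098 · 2.828427 = 0.413

0.413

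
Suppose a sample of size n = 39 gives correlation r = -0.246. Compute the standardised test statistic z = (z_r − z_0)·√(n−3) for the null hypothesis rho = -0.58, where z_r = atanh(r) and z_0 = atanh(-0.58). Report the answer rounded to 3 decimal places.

Fisher z: atanh(-0.246) = -0.251151, atanh(-0.58) = -0.662463
z = (z_r − z_0)·√(n−3) = (-0.251151 − (-0.662463))·√36 = 0.411312 · 6.000000 = 2.468

2.468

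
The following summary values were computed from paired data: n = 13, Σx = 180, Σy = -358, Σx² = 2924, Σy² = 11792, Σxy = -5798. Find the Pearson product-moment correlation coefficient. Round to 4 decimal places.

-0.9207

S_xy = nΣxy − ΣxΣy = 13·(-5798) − 180·(-358) = -75374 − (-64440) = -10934
S_xx = nΣx² − (Σx)² = 13·2924 − 180² = 38012 − 32400 = 5612
S_yy = nΣy² − (Σy)² = 13·11792 − (-358)² = 153296 − 128164 = 25132
r = S_xy / √(S_xx·S_yy) = -10934 / √(5612·25132) = -10934 / √141040784 = -10934 / 11876.0593 = -0.9207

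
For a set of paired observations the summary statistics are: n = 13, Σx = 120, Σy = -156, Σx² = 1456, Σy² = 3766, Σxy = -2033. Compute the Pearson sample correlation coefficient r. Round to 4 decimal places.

S_xy = nΣxy − ΣxΣy = 13·(-2033) − 120·(-156) = -26429 − (-18720) = -7709
S_xx = nΣx² − (Σx)² = 13·1456 − 120² = 18928 − 14400 = 4528
S_yy = nΣy² − (Σy)² = 13·3766 − (-156)² = 48958 − 24336 = 24622
r = S_xy / √(S_xx·S_yy) = -7709 / √(4528·24622) = -7709 / √111488416 = -7709 / 10558.8075 = -0.7301

-0.7301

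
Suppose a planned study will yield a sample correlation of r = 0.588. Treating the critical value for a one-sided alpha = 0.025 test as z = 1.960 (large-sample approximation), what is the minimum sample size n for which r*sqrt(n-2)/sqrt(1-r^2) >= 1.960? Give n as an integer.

Need r·√(n−2)/√(1−r²) ≥ 1.960
√(n−2) ≥ 1.960·√(1−0.345744) / 0.588 = 1.960·0.808861 / 0.588 = 2.6962
n−2 ≥ 7.2695  ⇒  n ≥ 9.2695
Smallest integer n = 10

10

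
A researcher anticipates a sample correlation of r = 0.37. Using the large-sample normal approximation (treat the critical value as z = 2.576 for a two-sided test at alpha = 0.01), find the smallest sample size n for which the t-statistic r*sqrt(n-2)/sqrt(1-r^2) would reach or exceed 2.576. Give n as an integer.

r√(n−2)/√(1−r²) ≥ 2.576  ⇔  n−2 ≥ (2.576)²·(1−r²)/r²
(1−r²)/r² = (1−0.1369)/0.1369 = 6.3046
n ≥ 2 + 6.635776·6.3046 = 2 + 41.8359 = 43.8359
⌈43.8359⌉ = 44

44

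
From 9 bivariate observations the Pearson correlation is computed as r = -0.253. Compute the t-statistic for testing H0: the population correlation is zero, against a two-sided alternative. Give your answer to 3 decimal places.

t = r·√(n−2) / √(1−r²) with r = -0.253, n = 9
  = -0.253·√7 / √(1 − 0.064009)
  = -0.253·2.645751 / 0.967466
  = -0.669375 / 0.967466 = -0.692

-0.692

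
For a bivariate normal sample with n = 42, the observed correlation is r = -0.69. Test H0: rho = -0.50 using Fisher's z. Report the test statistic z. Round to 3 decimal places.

Fisher z: atanh(-0.69) = -0.847956, atanh(-0.50) = -0.549306
z = (z_r − z_0)·√(n−3) = (-0.847956 − (-0.549306))·√39 = -0.298650 · 6.244998 = -1.865

-1.865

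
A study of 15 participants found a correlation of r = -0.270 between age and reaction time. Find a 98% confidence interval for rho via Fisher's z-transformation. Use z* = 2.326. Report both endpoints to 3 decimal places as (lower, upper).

(-0.739, 0.375)

z_r = atanh(-0.270) = -0.276864;  SE = 1/√(n−3) = 1/√12 = 0.288675
z-limits: -0.276864 ± 2.326·0.288675 = -0.276864 ± 0.671458 = [-0.948322, 0.394594]
ρ-limits: (tanh -0.948322, tanh 0.394594) = (-0.739, 0.375)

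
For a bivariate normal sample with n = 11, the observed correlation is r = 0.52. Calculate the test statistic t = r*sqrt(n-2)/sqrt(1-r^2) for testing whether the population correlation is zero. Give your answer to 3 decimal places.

1 − r² = 1 − 0.2704 = 0.7296;  √(1−r²) = 0.854166
√(n−2) = √9 = 3.000000
t = r·√(n−2)/√(1−r²) = 0.52 · 3.000000 / 0.854166 = 1.826

1.826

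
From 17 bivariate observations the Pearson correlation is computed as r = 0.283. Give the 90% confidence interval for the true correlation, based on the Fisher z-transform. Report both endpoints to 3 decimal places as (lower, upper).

(-0.148, 0.623)

z_r = atanh(0.283) = 0.290940;  SE = 1/√(n−3) = 1/√14 = 0.267261
z-limits: 0.290940 ± 1.645·0.267261 = 0.290940 ± 0.439644 = [-0.148704, 0.730584]
ρ-limits: (tanh -0.148704, tanh 0.730584) = (-0.148, 0.623)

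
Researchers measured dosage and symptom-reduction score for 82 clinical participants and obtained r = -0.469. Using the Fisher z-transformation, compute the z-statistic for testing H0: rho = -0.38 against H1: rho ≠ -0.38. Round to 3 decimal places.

Fisher z: atanh(-0.469) = -0.508788, atanh(-0.38) = -0.400060
z = (z_r − z_0)·√(n−3) = (-0.508788 − (-0.400060))·√79 = -0.108728 · 8.888194 = -0.966

-0.966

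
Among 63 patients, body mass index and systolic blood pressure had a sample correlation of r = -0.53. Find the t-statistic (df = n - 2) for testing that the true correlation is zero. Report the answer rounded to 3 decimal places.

-4.881

1 − r² = 1 − 0.2809 = 0.7191;  √(1−r²) = 0.847998
√(n−2) = √61 = 7.810250
t = r·√(n−2)/√(1−r²) = -0.53 · 7.810250 / 0.847998 = -4.881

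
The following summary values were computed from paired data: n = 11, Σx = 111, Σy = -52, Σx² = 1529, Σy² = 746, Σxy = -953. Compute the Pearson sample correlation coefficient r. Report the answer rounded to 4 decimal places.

Numerator: nΣxy − (Σx)(Σy) = 11·(-953) − (111)(-52) = -4711
Denominator: √[(nΣx²−(Σx)²)(nΣy²−(Σy)²)]
  nΣx²−(Σx)² = 11·1529 − 12321 = 4498;  nΣy²−(Σy)² = 11·746 − 2704 = 5502
  √(4498·5502) = √24747996 = 4974.7358
r = -4711 / 4974.7358 = -0.9470

-0.9470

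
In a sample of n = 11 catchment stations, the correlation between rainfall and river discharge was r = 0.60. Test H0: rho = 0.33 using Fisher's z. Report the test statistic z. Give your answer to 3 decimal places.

z_r = atanh(0.60) = 0.693147,  z_0 = atanh(0.33) = 0.342828
SE = 1/√(n−3) = 1/√8 = 0.353553
z = (z_r − z_0)/SE = (0.693147 − 0.342828) / 0.353553 = 0.350319 / 0.353553 = 0.991

0.991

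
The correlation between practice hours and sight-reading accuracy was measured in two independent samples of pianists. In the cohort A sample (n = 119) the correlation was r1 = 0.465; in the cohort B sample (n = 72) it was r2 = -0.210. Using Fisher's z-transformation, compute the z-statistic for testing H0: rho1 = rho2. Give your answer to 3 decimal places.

4.715

Fisher z-transforms: z1 = atanh(0.465) = 0.503672, z2 = atanh(-0.210) = -0.213171; difference d = 0.716843
Var(d) = 1/116 + 1/69 = 0.0086207 + 0.0144928 = 0.0231135
z = d/√Var(d) = 0.716843 / √0.0231135 = 0.716843 / 0.152031 = 4.715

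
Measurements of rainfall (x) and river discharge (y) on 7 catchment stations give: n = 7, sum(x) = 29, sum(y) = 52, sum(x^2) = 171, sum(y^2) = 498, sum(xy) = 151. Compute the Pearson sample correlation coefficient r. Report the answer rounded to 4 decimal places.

S_xy = nΣxy − ΣxΣy = 7·151 − 29·52 = 1057 − 1508 = -451
S_xx = nΣx² − (Σx)² = 7·171 − 29² = 1197 − 841 = 356
S_yy = nΣy² − (Σy)² = 7·498 − 52² = 3486 − 2704 = 782
r = S_xy / √(S_xx·S_yy) = -451 / √(356·782) = -451 / √278392 = -451 / 527.6287 = -0.8548

-0.8548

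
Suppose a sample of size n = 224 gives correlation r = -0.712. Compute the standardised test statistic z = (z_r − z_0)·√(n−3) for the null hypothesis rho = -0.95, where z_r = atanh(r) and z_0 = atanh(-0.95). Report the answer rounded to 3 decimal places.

z_r = atanh(-0.712) = -0.891229,  z_0 = atanh(-0.95) = -1.831781
SE = 1/√(n−3) = 1/√221 = 0.067267
z = (z_r − z_0)/SE = (-0.891229 − (-1.831781)) / 0.067267 = 0.940552 / 0.067267 = 13.982

13.982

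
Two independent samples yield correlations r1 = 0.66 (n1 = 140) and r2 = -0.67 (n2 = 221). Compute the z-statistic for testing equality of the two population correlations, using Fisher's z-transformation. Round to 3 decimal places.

14.708

z1 = atanh(0.66) = 0.792814,  z2 = atanh(-0.67) = -0.810743
SE = √(1/(n1−3) + 1/(n2−3)) = √(1/137 + 1/218) = √(0.0072993 + 0.0045872) = √0.0118865 = 0.109025
z = (z1 − z2)/SE = (0.792814 − (-0.810743)) / 0.109025 = 1.603557 / 0.109025 = 14.708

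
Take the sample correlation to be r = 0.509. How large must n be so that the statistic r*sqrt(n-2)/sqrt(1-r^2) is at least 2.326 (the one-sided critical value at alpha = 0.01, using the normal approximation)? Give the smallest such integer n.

Need r·√(n−2)/√(1−r²) ≥ 2.326
√(n−2) ≥ 2.326·√(1−0.259081) / 0.509 = 2.326·0.860767 / 0.509 = 3.9335
n−2 ≥ 15.4724  ⇒  n ≥ 17.4724
Smallest integer n = 18

18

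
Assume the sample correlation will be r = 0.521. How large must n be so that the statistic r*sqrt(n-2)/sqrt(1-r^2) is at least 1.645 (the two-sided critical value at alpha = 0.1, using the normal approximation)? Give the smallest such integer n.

10

Need r·√(n−2)/√(1−r²) ≥ 1.645
√(n−2) ≥ 1.645·√(1−0.271441) / 0.521 = 1.645·0.853557 / 0.521 = 2.6950
n−2 ≥ 7.2630  ⇒  n ≥ 9.2630
Smallest integer n = 10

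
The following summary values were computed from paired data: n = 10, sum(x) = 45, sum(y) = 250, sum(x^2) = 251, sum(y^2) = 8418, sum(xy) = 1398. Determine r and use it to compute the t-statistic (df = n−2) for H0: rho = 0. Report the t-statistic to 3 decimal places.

Numerator: nΣxy − (Σx)(Σy) = 10·1398 − (45)(250) = 2730
Denominator: √[(nΣx²−(Σx)²)(nΣy²−(Σy)²)]
  nΣx²−(Σx)² = 10·251 − 2025 = 485;  nΣy²−(Σy)² = 10·8418 − 62500 = 21680
  √(485·21680) = √10514800 = 3242.6532
r = 2730 / 3242.6532 = 0.8419
t = r·√(n−2)/√(1−r²) = 0.8419·√8 / √(1−0.708796) = 2.381253 / 0.539633 = 4.413

4.413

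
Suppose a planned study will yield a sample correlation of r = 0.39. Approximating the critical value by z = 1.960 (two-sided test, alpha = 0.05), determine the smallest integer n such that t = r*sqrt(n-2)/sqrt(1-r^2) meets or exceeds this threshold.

24

Need r·√(n−2)/√(1−r²) ≥ 1.960
√(n−2) ≥ 1.960·√(1−0.1521) / 0.39 = 1.960·0.920815 / 0.39 = 4.6277
n−2 ≥ 21.4156  ⇒  n ≥ 23.4156
Smallest integer n = 24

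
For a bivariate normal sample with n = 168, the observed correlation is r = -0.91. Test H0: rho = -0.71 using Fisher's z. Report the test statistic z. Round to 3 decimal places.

z_r = atanh(-0.91) = -1.527524,  z_0 = atanh(-0.71) = -0.887184
SE = 1/√(n−3) = 1/√165 = 0.077850
z = (z_r − z_0)/SE = (-1.527524 − (-0.887184)) / 0.077850 = -0.640340 / 0.077850 = -8.225

-8.225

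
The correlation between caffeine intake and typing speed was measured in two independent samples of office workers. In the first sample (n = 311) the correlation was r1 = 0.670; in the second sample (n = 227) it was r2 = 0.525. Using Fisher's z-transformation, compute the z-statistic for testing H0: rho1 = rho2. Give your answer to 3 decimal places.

Fisher z-transforms: z1 = atanh(0.670) = 0.810743, z2 = atanh(0.525) = 0.583217; difference d = 0.227526
Var(d) = 1/308 + 1/224 = 0.0032468 + 0.0044643 = 0.0077111
z = d/√Var(d) = 0.227526 / √0.0077111 = 0.227526 / 0.087813 = 2.591

2.591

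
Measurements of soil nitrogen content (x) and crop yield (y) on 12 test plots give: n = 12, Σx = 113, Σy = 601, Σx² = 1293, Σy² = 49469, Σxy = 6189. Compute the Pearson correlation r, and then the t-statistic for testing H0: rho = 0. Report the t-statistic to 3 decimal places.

0.822

S_xy = nΣxy − ΣxΣy = 12·6189 − 113·601 = 74268 − 67913 = 6355
S_xx = nΣx² − (Σx)² = 12·1293 − 113² = 15516 − 12769 = 2747
S_yy = nΣy² − (Σy)² = 12·49469 − 601² = 593628 − 361201 = 232427
r = S_xy / √(S_xx·S_yy) = 6355 / √(2747·232427) = 6355 / √638476969 = 6355 / 25268.1018 = 0.2515
t = r·√(n−2)/√(1−r²) = 0.2515·√10 / √(1−0.063252) = 0.795313 / 0.967857 = 0.822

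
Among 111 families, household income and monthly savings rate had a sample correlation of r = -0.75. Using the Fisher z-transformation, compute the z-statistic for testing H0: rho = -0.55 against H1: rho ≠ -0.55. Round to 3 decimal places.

-3.685

z_r = atanh(-0.75) = -0.972955,  z_0 = atanh(-0.55) = -0.618381
SE = 1/√(n−3) = 1/√108 = 0.096225
z = (z_r − z_0)/SE = (-0.972955 − (-0.618381)) / 0.096225 = -0.354574 / 0.096225 = -3.685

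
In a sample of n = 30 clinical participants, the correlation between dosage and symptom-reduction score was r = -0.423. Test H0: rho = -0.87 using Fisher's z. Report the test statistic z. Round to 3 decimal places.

Fisher z: atanh(-0.423) = -0.451340, atanh(-0.87) = -1.333080
z = (z_r − z_0)·√(n−3) = (-0.451340 − (-1.333080))·√27 = 0.881740 · 5.196152 = 4.582

4.582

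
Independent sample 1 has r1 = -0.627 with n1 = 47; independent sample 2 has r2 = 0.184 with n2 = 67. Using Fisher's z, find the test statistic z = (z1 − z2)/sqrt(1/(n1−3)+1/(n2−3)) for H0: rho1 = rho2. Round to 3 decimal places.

z1 = atanh(-0.627) = -0.736457,  z2 = atanh(0.184) = 0.186120
SE = √(1/(n1−3) + 1/(n2−3)) = √(1/44 + 1/64) = √(0.0227273 + 0.0156250) = √0.0383523 = 0.195837
z = (z1 − z2)/SE = (-0.736457 − 0.186120) / 0.195837 = -0.922577 / 0.195837 = -4.711

-4.711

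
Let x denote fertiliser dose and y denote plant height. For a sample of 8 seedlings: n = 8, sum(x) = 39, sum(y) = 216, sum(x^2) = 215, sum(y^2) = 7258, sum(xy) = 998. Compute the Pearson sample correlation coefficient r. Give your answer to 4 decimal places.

-0.2920

Numerator: nΣxy − (Σx)(Σy) = 8·998 − (39)(216) = -440
Denominator: √[(nΣx²−(Σx)²)(nΣy²−(Σy)²)]
  nΣx²−(Σx)² = 8·215 − 1521 = 199;  nΣy²−(Σy)² = 8·7258 − 46656 = 11408
  √(199·11408) = √2270192 = 1506.7156
r = -440 / 1506.7156 = -0.2920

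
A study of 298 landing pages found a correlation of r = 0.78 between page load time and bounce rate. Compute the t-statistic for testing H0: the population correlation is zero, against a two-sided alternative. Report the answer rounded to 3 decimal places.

21.445

1 − r² = 1 − 0.6084 = 0.3916;  √(1−r²) = 0.625780
√(n−2) = √296 = 17.204651
t = r·√(n−2)/√(1−r²) = 0.78 · 17.204651 / 0.625780 = 21.445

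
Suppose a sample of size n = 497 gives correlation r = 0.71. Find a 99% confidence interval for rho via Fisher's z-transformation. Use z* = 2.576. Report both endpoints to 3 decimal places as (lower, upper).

(0.648, 0.763)

Fisher z: z_r = atanh(r) = ½·ln((1+0.71)/(1−0.71)) = 0.887184
SE(z) = 1/√(n−3) = 1/√494 = 0.044992
99% ⇒ z* = 2.576; margin = 2.576·0.044992 = 0.115899
CI on z-scale: (0.771285, 1.003083)
Back-transform: tanh(0.771285) = 0.647676, tanh(1.003083) = 0.762886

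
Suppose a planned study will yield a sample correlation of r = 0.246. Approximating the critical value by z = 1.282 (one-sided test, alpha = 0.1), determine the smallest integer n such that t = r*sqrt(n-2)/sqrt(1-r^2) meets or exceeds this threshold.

Need r·√(n−2)/√(1−r²) ≥ 1.282
√(n−2) ≥ 1.282·√(1−0.060516) / 0.246 = 1.282·0.969270 / 0.246 = 5.0512
n−2 ≥ 25.5146  ⇒  n ≥ 27.5146
Smallest integer n = 28

28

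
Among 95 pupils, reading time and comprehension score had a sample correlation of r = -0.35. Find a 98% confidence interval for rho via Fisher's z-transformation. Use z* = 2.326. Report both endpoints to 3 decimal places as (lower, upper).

(-0.543, -0.122)

Fisher z: z_r = atanh(r) = ½·ln((1+(-0.35))/(1−(-0.35))) = -0.365444
SE(z) = 1/√(n−3) = 1/√92 = 0.104257
98% ⇒ z* = 2.326; margin = 2.326·0.104257 = 0.242502
CI on z-scale: (-0.607946, -0.122942)
Back-transform: tanh(-0.607946) = -0.542680, tanh(-0.122942) = -0.122326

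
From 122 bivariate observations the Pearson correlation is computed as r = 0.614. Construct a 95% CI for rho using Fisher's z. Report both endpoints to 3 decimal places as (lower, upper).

Fisher z: z_r = atanh(r) = ½·ln((1+0.614)/(1−0.614)) = 0.715317
SE(z) = 1/√(n−3) = 1/√119 = 0.091670
95% ⇒ z* = 1.960; margin = 1.960·0.091670 = 0.179673
CI on z-scale: (0.535644, 0.894990)
Back-transform: tanh(0.535644) = 0.489684, tanh(0.894990) = 0.713850

(0.490, 0.714)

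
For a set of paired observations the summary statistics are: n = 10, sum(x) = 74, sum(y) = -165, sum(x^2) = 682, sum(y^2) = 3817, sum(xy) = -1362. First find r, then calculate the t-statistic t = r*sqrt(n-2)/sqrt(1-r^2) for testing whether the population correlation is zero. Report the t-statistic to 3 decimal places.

S_xy = nΣxy − ΣxΣy = 10·(-1362) − 74·(-165) = -13620 − (-12210) = -1410
S_xx = nΣx² − (Σx)² = 10·682 − 74² = 6820 − 5476 = 1344
S_yy = nΣy² − (Σy)² = 10·3817 − (-165)² = 38170 − 27225 = 10945
r = S_xy / √(S_xx·S_yy) = -1410 / √(1344·10945) = -1410 / √14710080 = -1410 / 3835.3722 = -0.3676
t = r·√(n−2)/√(1−r²) = -0.3676·√8 / √(1−0.135130) = -1.039730 / 0.929984 = -1.118

-1.118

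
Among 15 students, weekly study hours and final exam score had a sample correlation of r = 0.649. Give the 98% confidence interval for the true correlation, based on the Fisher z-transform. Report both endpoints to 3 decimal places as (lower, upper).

z_r = atanh(0.649) = 0.773569;  SE = 1/√(n−3) = 1/√12 = 0.288675
z-limits: 0.773569 ± 2.326·0.288675 = 0.773569 ± 0.671458 = [0.102111, 1.445027]
ρ-limits: (tanh 0.102111, tanh 1.445027) = (0.102, 0.895)

(0.102, 0.895)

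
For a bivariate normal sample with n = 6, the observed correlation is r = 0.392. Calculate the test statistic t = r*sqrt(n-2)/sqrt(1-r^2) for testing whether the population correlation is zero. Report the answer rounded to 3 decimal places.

t = r·√(n−2) / √(1−r²) with r = 0.392, n = 6
  = 0.392·√4 / √(1 − 0.153664)
  = 0.392·2.000000 / 0.919965
  = 0.784000 / 0.919965 = 0.852

0.852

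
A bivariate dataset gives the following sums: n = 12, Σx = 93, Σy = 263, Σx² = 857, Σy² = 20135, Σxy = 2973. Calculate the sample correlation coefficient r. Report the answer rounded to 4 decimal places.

Numerator: nΣxy − (Σx)(Σy) = 12·2973 − (93)(263) = 11217
Denominator: √[(nΣx²−(Σx)²)(nΣy²−(Σy)²)]
  nΣx²−(Σx)² = 12·857 − 8649 = 1635;  nΣy²−(Σy)² = 12·20135 − 69169 = 172451
  √(1635·172451) = √281957385 = 16791.5867
r = 11217 / 16791.5867 = 0.6680

0.6680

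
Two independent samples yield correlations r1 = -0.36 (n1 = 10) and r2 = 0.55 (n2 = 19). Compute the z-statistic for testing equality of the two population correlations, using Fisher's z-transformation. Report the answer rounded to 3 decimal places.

-2.196

z1 = atanh(-0.36) = -0.376886,  z2 = atanh(0.55) = 0.618381
SE = √(1/(n1−3) + 1/(n2−3)) = √(1/7 + 1/16) = √(0.1428571 + 0.0625000) = √0.2053571 = 0.453163
z = (z1 − z2)/SE = (-0.376886 − 0.618381) / 0.453163 = -0.995267 / 0.453163 = -2.196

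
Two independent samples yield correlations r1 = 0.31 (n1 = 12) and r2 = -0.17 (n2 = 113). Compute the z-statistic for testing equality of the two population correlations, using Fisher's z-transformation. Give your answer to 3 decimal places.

1.420

z1 = atanh(0.31) = 0.320545,  z2 = atanh(-0.17) = -0.171667
SE = √(1/(n1−3) + 1/(n2−3)) = √(1/9 + 1/110) = √(0.1111111 + 0.0090909) = √0.1202020 = 0.346702
z = (z1 − z2)/SE = (0.320545 − (-0.171667)) / 0.346702 = 0.492212 / 0.346702 = 1.420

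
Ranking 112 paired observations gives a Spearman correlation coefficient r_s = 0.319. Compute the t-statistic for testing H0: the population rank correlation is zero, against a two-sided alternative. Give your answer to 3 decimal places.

1 − r_s² = 1 − 0.101761 = 0.898239;  √(1−r_s²) = 0.947755
√(n−2) = √110 = 10.488088
t = r_s·√(n−2)/√(1−r_s²) = 0.319 · 10.488088 / 0.947755 = 3.530

3.530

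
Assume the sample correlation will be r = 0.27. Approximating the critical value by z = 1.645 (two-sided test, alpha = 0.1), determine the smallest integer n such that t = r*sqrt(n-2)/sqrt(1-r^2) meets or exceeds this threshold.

r√(n−2)/√(1−r²) ≥ 1.645  ⇔  n−2 ≥ (1.645)²·(1−r²)/r²
(1−r²)/r² = (1−0.0729)/0.0729 = 12.7174
n ≥ 2 + 2.706025·12.7174 = 2 + 34.4136 = 36.4136
⌈36.4136⌉ = 37

37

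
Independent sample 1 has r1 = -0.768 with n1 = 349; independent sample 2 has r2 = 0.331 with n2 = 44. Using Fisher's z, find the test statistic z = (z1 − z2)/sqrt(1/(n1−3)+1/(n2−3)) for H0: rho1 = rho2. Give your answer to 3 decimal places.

-8.230

Fisher z-transforms: z1 = atanh(-0.768) = -1.015433, z2 = atanh(0.331) = 0.343951; difference d = -1.359384
Var(d) = 1/346 + 1/41 = 0.0028902 + 0.0243902 = 0.0272804
z = d/√Var(d) = -1.359384 / √0.0272804 = -1.359384 / 0.165168 = -8.230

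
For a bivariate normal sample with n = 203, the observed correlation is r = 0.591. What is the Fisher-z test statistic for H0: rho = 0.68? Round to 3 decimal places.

-2.120

Fisher z: atanh(0.591) = 0.679201, atanh(0.68) = 0.829114
z = (z_r − z_0)·√(n−3) = (0.679201 − 0.829114)·√200 = -0.149913 · 14.142136 = -2.120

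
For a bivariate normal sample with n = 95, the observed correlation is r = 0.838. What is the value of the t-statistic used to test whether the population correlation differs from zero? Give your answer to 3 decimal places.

t = r·√(n−2) / √(1−r²) with r = 0.838, n = 95
  = 0.838·√93 / √(1 − 0.702244)
  = 0.838·9.643651 / 0.545670
  = 8.081380 / 0.545670 = 14.810

14.810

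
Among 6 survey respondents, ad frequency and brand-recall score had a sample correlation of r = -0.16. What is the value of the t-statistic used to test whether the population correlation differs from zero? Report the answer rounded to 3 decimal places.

-0.324

t = r·√(n−2) / √(1−r²) with r = -0.16, n = 6
  = -0.16·√4 / √(1 − 0.0256)
  = -0.16·2.000000 / 0.987117
  = -0.320000 / 0.987117 = -0.324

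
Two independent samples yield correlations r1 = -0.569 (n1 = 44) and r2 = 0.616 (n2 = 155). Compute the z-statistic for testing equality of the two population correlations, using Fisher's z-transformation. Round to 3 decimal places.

Fisher z-transforms: z1 = atanh(-0.569) = -0.646043, z2 = atanh(0.616) = 0.718533; difference d = -1.364576
Var(d) = 1/41 + 1/152 = 0.0243902 + 0.0065789 = 0.0309691
z = d/√Var(d) = -1.364576 / √0.0309691 = -1.364576 / 0.175980 = -7.754

-7.754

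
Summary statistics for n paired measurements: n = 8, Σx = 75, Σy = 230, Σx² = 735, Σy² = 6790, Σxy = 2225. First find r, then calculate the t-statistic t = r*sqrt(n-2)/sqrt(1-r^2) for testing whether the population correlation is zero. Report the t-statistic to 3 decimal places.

5.518

Numerator: nΣxy − (Σx)(Σy) = 8·2225 − (75)(230) = 550
Denominator: √[(nΣx²−(Σx)²)(nΣy²−(Σy)²)]
  nΣx²−(Σx)² = 8·735 − 5625 = 255;  nΣy²−(Σy)² = 8·6790 − 52900 = 1420
  √(255·1420) = √362100 = 601.7475
r = 550 / 601.7475 = 0.9140
t = r·√(n−2)/√(1−r²) = 0.9140·√6 / √(1−0.835396) = 2.238834 / 0.405714 = 5.518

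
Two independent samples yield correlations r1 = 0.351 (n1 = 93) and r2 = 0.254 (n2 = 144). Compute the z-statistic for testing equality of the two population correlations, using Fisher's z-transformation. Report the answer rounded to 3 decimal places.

0.792

Fisher z-transforms: z1 = atanh(0.351) = 0.366584, z2 = atanh(0.254) = 0.259684; difference d = 0.106900
Var(d) = 1/90 + 1/141 = 0.0111111 + 0.0070922 = 0.0182033
z = d/√Var(d) = 0.106900 / √0.0182033 = 0.106900 / 0.134920 = 0.792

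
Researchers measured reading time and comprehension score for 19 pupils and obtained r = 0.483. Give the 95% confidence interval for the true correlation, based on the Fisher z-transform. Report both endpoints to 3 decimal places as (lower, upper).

(0.037, 0.769)

Fisher z: z_r = atanh(r) = ½·ln((1+0.483)/(1−0.483)) = 0.526890
SE(z) = 1/√(n−3) = 1/√16 = 0.250000
95% ⇒ z* = 1.960; margin = 1.960·0.250000 = 0.490000
CI on z-scale: (0.036890, 1.016890)
Back-transform: tanh(0.036890) = 0.036873, tanh(1.016890) = 0.768597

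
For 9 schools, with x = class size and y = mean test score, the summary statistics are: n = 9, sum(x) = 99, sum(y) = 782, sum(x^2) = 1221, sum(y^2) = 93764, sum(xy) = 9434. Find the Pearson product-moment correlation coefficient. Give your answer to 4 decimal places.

0.4507

S_xy = nΣxy − ΣxΣy = 9·9434 − 99·782 = 84906 − 77418 = 7488
S_xx = nΣx² − (Σx)² = 9·1221 − 99² = 10989 − 9801 = 1188
S_yy = nΣy² − (Σy)² = 9·93764 − 782² = 843876 − 611524 = 232352
r = S_xy / √(S_xx·S_yy) = 7488 / √(1188·232352) = 7488 / √276034176 = 7488 / 16614.2763 = 0.4507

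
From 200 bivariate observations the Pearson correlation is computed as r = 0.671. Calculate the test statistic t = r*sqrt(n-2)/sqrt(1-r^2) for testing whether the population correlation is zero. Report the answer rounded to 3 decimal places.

12.734

1 − r² = 1 − 0.450241 = 0.549759;  √(1−r²) = 0.741457
√(n−2) = √198 = 14.071247
t = r·√(n−2)/√(1−r²) = 0.671 · 14.071247 / 0.741457 = 12.734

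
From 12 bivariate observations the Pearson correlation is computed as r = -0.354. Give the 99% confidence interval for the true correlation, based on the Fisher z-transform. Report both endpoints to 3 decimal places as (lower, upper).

(-0.842, 0.453)

Fisher z: z_r = atanh(r) = ½·ln((1+(-0.354))/(1−(-0.354))) = -0.370009
SE(z) = 1/√(n−3) = 1/√9 = 0.333333
99% ⇒ z* = 2.576; margin = 2.576·0.333333 = 0.858666
CI on z-scale: (-1.228675, 0.488657)
Back-transform: tanh(-1.228675) = -0.842195, tanh(0.488657) = 0.453150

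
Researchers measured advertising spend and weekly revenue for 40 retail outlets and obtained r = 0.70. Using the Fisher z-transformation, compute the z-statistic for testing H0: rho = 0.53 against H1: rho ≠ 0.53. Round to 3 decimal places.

z_r = atanh(0.70) = 0.867301,  z_0 = atanh(0.53) = 0.590145
SE = 1/√(n−3) = 1/√37 = 0.164399
z = (z_r − z_0)/SE = (0.867301 − 0.590145) / 0.164399 = 0.277156 / 0.164399 = 1.686

1.686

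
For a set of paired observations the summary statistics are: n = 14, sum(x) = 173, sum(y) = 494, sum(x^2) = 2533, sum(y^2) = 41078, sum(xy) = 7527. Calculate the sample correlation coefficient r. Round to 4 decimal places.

0.4653

S_xy = nΣxy − ΣxΣy = 14·7527 − 173·494 = 105378 − 85462 = 19916
S_xx = nΣx² − (Σx)² = 14·2533 − 173² = 35462 − 29929 = 5533
S_yy = nΣy² − (Σy)² = 14·41078 − 494² = 575092 − 244036 = 331056
r = S_xy / √(S_xx·S_yy) = 19916 / √(5533·331056) = 19916 / √1831732848 = 19916 / 42798.7482 = 0.4653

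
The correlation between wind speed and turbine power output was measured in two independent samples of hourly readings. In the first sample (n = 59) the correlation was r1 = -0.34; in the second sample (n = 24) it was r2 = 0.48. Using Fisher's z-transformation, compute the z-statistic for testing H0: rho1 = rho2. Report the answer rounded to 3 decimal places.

-3.428

Fisher z-transforms: z1 = atanh(-0.34) = -0.354093, z2 = atanh(0.48) = 0.522984; difference d = -0.877077
Var(d) = 1/56 + 1/21 = 0.0178571 + 0.0476190 = 0.0654761
z = d/√Var(d) = -0.877077 / √0.0654761 = -0.877077 / 0.255883 = -3.428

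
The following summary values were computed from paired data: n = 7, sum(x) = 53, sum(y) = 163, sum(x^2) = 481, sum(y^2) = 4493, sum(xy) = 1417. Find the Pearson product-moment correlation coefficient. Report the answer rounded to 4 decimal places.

0.7755

S_xy = nΣxy − ΣxΣy = 7·1417 − 53·163 = 9919 − 8639 = 1280
S_xx = nΣx² − (Σx)² = 7·481 − 53² = 3367 − 2809 = 558
S_yy = nΣy² − (Σy)² = 7·4493 − 163² = 31451 − 26569 = 4882
r = S_xy / √(S_xx·S_yy) = 1280 / √(558·4882) = 1280 / √2724156 = 1280 / 1650.5017 = 0.7755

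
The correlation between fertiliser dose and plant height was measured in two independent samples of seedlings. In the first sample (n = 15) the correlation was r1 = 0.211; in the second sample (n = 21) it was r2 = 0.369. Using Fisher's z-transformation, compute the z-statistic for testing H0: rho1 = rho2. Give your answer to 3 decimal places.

z1 = atanh(0.211) = 0.214218,  z2 = atanh(0.369) = 0.387265
SE = √(1/(n1−3) + 1/(n2−3)) = √(1/12 + 1/18) = √(0.0833333 + 0.0555556) = √0.1388889 = 0.372678
z = (z1 − z2)/SE = (0.214218 − 0.387265) / 0.372678 = -0.173047 / 0.372678 = -0.464

-0.464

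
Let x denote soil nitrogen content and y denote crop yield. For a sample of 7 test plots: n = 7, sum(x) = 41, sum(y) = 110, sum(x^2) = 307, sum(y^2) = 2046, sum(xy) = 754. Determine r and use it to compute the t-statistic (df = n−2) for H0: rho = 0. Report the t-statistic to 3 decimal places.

S_xy = nΣxy − ΣxΣy = 7·754 − 41·110 = 5278 − 4510 = 768
S_xx = nΣx² − (Σx)² = 7·307 − 41² = 2149 − 1681 = 468
S_yy = nΣy² − (Σy)² = 7·2046 − 110² = 14322 − 12100 = 2222
r = S_xy / √(S_xx·S_yy) = 768 / √(468·2222) = 768 / √1039896 = 768 / 1019.7529 = 0.7531
t = r·√(n−2)/√(1−r²) = 0.7531·√5 / √(1−0.567160) = 1.683983 / 0.657906 = 2.560

2.560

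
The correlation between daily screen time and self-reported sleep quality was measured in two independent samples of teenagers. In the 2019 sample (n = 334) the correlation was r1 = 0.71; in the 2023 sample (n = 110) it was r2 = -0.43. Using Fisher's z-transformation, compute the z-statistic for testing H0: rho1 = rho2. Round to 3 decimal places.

12.113

z1 = atanh(0.71) = 0.887184,  z2 = atanh(-0.43) = -0.459897
SE = √(1/(n1−3) + 1/(n2−3)) = √(1/331 + 1/107) = √(0.0030211 + 0.0093458) = √0.0123669 = 0.111207
z = (z1 − z2)/SE = (0.887184 − (-0.459897)) / 0.111207 = 1.347081 / 0.111207 = 12.113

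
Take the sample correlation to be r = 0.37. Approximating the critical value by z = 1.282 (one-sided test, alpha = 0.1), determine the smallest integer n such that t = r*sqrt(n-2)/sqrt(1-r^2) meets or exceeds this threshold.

r√(n−2)/√(1−r²) ≥ 1.282  ⇔  n−2 ≥ (1.282)²·(1−r²)/r²
(1−r²)/r² = (1−0.1369)/0.1369 = 6.3046
n ≥ 2 + 1.643524·6.3046 = 2 + 10.3618 = 12.3618
⌈12.3618⌉ = 13

13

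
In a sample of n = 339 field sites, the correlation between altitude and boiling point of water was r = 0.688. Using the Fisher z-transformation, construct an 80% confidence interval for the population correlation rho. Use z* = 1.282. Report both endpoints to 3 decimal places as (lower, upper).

(0.649, 0.723)

Fisher z: z_r = atanh(r) = ½·ln((1+0.688)/(1−0.688)) = 0.844148
SE(z) = 1/√(n−3) = 1/√336 = 0.054554
80% ⇒ z* = 1.282; margin = 1.282·0.054554 = 0.069938
CI on z-scale: (0.774210, 0.914086)
Back-transform: tanh(0.774210) = 0.649371, tanh(0.914086) = 0.723088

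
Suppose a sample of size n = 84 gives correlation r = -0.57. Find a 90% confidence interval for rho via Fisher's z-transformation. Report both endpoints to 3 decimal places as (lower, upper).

Fisher z: z_r = atanh(r) = ½·ln((1+(-0.57))/(1−(-0.57))) = -0.647523
SE(z) = 1/√(n−3) = 1/√81 = 0.111111
90% ⇒ z* = 1.645; margin = 1.645·0.111111 = 0.182778
CI on z-scale: (-0.830301, -0.464745)
Back-transform: tanh(-0.830301) = -0.680638, tanh(-0.464745) = -0.433944

(-0.681, -0.434)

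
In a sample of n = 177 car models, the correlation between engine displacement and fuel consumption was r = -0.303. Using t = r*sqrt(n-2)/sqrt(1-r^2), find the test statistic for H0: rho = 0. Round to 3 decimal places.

1 − r² = 1 − 0.091809 = 0.908191;  √(1−r²) = 0.952991
√(n−2) = √175 = 13.228757
t = r·√(n−2)/√(1−r²) = -0.303 · 13.228757 / 0.952991 = -4.206

-4.206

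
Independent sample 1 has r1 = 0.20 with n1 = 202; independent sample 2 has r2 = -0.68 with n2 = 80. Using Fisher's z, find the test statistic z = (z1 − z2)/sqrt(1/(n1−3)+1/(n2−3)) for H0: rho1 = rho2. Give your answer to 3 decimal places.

Fisher z-transforms: z1 = atanh(0.20) = 0.202733, z2 = atanh(-0.68) = -0.829114; difference d = 1.031847
Var(d) = 1/199 + 1/77 = 0.0050251 + 0.0129870 = 0.0180121
z = d/√Var(d) = 1.031847 / √0.0180121 = 1.031847 / 0.134209 = 7.688

7.688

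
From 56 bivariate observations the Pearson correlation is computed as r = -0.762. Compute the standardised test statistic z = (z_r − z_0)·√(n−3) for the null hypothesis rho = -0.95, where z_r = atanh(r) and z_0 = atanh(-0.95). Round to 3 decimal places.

6.048

z_r = atanh(-0.762) = -1.000967,  z_0 = atanh(-0.95) = -1.831781
SE = 1/√(n−3) = 1/√53 = 0.137361
z = (z_r − z_0)/SE = (-1.000967 − (-1.831781)) / 0.137361 = 0.830814 / 0.137361 = 6.048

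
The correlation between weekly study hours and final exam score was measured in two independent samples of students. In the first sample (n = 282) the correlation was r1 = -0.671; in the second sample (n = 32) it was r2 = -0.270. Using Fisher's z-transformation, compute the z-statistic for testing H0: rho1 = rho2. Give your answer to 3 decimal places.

Fisher z-transforms: z1 = atanh(-0.671) = -0.812560, z2 = atanh(-0.270) = -0.276864; difference d = -0.535696
Var(d) = 1/279 + 1/29 = 0.0035842 + 0.0344828 = 0.0380670
z = d/√Var(d) = -0.535696 / √0.0380670 = -0.535696 / 0.195108 = -2.746

-2.746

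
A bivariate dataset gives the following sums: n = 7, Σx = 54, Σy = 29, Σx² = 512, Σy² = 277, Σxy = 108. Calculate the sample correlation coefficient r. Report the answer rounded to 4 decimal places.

S_xy = nΣxy − ΣxΣy = 7·108 − 54·29 = 756 − 1566 = -810
S_xx = nΣx² − (Σx)² = 7·512 − 54² = 3584 − 2916 = 668
S_yy = nΣy² − (Σy)² = 7·277 − 29² = 1939 − 841 = 1098
r = S_xy / √(S_xx·S_yy) = -810 / √(668·1098) = -810 / √733464 = -810 / 856.4251 = -0.9458

-0.9458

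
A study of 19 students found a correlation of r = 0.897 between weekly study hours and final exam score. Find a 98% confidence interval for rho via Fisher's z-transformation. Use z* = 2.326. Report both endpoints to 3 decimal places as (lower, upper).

(0.704, 0.967)

Fisher z: z_r = atanh(r) = ½·ln((1+0.897)/(1−0.897)) = 1.456650
SE(z) = 1/√(n−3) = 1/√16 = 0.250000
98% ⇒ z* = 2.326; margin = 2.326·0.250000 = 0.581500
CI on z-scale: (0.875150, 2.038150)
Back-transform: tanh(0.875150) = 0.703981, tanh(2.038150) = 0.966626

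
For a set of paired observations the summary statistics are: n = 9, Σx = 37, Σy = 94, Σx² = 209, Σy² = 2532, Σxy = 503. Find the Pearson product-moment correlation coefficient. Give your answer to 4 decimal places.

0.3925

S_xy = nΣxy − ΣxΣy = 9·503 − 37·94 = 4527 − 3478 = 1049
S_xx = nΣx² − (Σx)² = 9·209 − 37² = 1881 − 1369 = 512
S_yy = nΣy² − (Σy)² = 9·2532 − 94² = 22788 − 8836 = 13952
r = S_xy / √(S_xx·S_yy) = 1049 / √(512·13952) = 1049 / √7143424 = 1049 / 2672.7185 = 0.3925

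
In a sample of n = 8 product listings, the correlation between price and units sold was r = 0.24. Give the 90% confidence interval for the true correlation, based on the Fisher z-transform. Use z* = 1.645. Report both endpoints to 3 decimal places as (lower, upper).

(-0.455, 0.753)

z_r = atanh(0.24) = 0.244774;  SE = 1/√(n−3) = 1/√5 = 0.447214
z-limits: 0.244774 ± 1.645·0.447214 = 0.244774 ± 0.735667 = [-0.490893, 0.980441]
ρ-limits: (tanh -0.490893, tanh 0.980441) = (-0.455, 0.753)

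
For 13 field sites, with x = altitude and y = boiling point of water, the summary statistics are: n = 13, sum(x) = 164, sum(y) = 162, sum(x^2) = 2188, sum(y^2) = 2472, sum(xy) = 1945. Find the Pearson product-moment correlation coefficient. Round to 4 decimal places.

-0.4248

S_xy = nΣxy − ΣxΣy = 13·1945 − 164·162 = 25285 − 26568 = -1283
S_xx = nΣx² − (Σx)² = 13·2188 − 164² = 28444 − 26896 = 1548
S_yy = nΣy² − (Σy)² = 13·2472 − 162² = 32136 − 26244 = 5892
r = S_xy / √(S_xx·S_yy) = -1283 / √(1548·5892) = -1283 / √9120816 = -1283 / 3020.0689 = -0.4248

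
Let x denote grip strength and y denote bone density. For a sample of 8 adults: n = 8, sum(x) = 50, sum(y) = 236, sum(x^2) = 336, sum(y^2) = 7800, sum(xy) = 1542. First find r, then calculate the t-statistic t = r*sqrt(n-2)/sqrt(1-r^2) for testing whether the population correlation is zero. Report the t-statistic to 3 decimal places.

1.331

S_xy = nΣxy − ΣxΣy = 8·1542 − 50·236 = 12336 − 11800 = 536
S_xx = nΣx² − (Σx)² = 8·336 − 50² = 2688 − 2500 = 188
S_yy = nΣy² − (Σy)² = 8·7800 − 236² = 62400 − 55696 = 6704
r = S_xy / √(S_xx·S_yy) = 536 / √(188·6704) = 536 / √1260352 = 536 / 1122.6540 = 0.4774
t = r·√(n−2)/√(1−r²) = 0.4774·√6 / √(1−0.227911) = 1.169386 / 0.878686 = 1.331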